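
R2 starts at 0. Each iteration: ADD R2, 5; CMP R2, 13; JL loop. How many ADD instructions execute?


Loop trace (R2 starts at 0, target 13, step 5):
  ADD #1: R2 = 0 + 5 = 5  → 5 < 13, loop
  ADD #2: R2 = 5 + 5 = 10  → 10 < 13, loop
  ADD #3: R2 = 10 + 5 = 15  → 15 >= 13, exit
Total ADD instructions: 3

3


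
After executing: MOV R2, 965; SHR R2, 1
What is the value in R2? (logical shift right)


Register state trace:
  MOV R2, 965  → R2 = 965
  SHR R2, 1  → R2 = 965 >> 1 = 965 // 2^1 = 482
Final: R2 = 482

482


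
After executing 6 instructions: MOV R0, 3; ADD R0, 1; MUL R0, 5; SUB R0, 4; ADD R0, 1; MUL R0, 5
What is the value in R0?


Register state trace:
  MOV R0, 3  → R0 = 3
  ADD R0, 1  → R0 = 3 + 1 = 4
  MUL R0, 5  → R0 = 4 * 5 = 20
  SUB R0, 4  → R0 = 20 - 4 = 16
  ADD R0, 1  → R0 = 16 + 1 = 17
  MUL R0, 5  → R0 = 17 * 5 = 85
Final: R0 = 85

85


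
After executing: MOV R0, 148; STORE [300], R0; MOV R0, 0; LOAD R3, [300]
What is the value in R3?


Register and memory trace:
  MOV R0, 148  → R0 = 148
  STORE [300], R0  → mem[300] = 148
  MOV R0, 0  → R0 = 0
  LOAD R3, [300]  → R3 = mem[300] = 148
Final: R3 = 148

148


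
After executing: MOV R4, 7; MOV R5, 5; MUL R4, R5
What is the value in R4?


Register state trace:
  MOV R4, 7  → R4 = 7
  MOV R5, 5  → R5 = 5
  MUL R4, R5  → R4 = 7 * 5 = 35
Final: R4 = 35

35


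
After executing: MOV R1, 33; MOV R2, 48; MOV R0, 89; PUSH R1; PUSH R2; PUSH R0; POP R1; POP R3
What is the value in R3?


Stack trace (top is rightmost):
  MOV R1, 33  → R1 = 33
  MOV R2, 48  → R2 = 48
  MOV R0, 89  → R0 = 89
  PUSH R1  → stack: [33]
  PUSH R2  → stack: [33, 48]
  PUSH R0  → stack: [33, 48, 89]
  POP R1  → R1 = 89, stack: [33, 48]
  POP R3  → R3 = 48, stack: [33]
Final: R3 = 48

48


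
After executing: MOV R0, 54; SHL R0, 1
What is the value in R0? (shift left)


Register state trace:
  MOV R0, 54  → R0 = 54
  SHL R0, 1  → R0 = 54 << 1 = 54 * 2^1 = 108
Final: R0 = 108

108


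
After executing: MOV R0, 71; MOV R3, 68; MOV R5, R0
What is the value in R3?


Register state trace:
  MOV R0, 71  → R0 = 71
  MOV R3, 68  → R3 = 68
  MOV R5, R0  → R5 = 71
Final: R3 = 68

68


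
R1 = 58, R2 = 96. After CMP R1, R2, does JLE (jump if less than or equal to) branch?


Trace:
  R1 = 58, R2 = 96
  CMP R1, R2  → compares 58 vs 96
  JLE checks: is 58 less than or equal to 96?
  58 < 96, so condition is true
Branch taken: Yes

Yes


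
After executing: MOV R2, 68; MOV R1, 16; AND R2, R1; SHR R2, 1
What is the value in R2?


Register state trace:
  MOV R2, 68  → R2 = 68 (0b01000100)
  MOV R1, 16  → R1 = 16 (0b00010000)
  AND R2, R1  → R2 = 68 AND 16 = 0 (0b00000000)
  SHR R2, 1  → R2 = 0 >> 1 = 0
Final: R2 = 0

0


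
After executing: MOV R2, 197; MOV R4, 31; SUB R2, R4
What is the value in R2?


Register state trace:
  MOV R2, 197  → R2 = 197
  MOV R4, 31  → R4 = 31
  SUB R2, R4  → R2 = 197 - 31 = 166
Final: R2 = 166

166


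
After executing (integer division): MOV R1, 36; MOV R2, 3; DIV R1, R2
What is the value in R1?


Register state trace:
  MOV R1, 36  → R1 = 36
  MOV R2, 3  → R2 = 3
  DIV R1, R2  → R1 = 36 // 3 = 12
Final: R1 = 12

12


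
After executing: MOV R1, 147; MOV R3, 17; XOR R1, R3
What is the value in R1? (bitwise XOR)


Register state trace:
  MOV R1, 147  → R1 = 147 (0b10010011)
  MOV R3, 17  → R3 = 17 (0b00010001)
  XOR R1, R3  → R1 = 147 XOR 17 = 130 (0b10000010)
Final: R1 = 130

130


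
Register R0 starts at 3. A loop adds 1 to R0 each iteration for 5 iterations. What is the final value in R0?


Starting value: R0 = 3
  Iter 1: R0 = 3 + 1 = 4
  Iter 2: R0 = 4 + 1 = 5
  Iter 3: R0 = 5 + 1 = 6
  Iter 4: R0 = 6 + 1 = 7
  Iter 5: R0 = 7 + 1 = 8
Final: R0 = 8

8


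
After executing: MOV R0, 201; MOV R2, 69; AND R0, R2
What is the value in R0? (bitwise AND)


Register state trace:
  MOV R0, 201  → R0 = 201 (0b11001001)
  MOV R2, 69  → R2 = 69 (0b01000101)
  AND R0, R2  → R0 = 201 AND 69 = 65 (0b01000001)
Final: R0 = 65

65


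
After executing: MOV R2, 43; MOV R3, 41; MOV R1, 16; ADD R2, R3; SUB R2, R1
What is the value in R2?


Register state trace:
  MOV R2, 43  → R2 = 43
  MOV R3, 41  → R3 = 41
  MOV R1, 16  → R1 = 16
  ADD R2, R3  → R2 = 43 + 41 = 84
  SUB R2, R1  → R2 = 84 - 16 = 68
Final: R2 = 68

68


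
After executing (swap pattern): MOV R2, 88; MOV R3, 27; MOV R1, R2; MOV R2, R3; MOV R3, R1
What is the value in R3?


Register state trace (swap pattern):
  MOV R2, 88  → R2 = 88
  MOV R3, 27  → R3 = 27
  MOV R1, R2  → R1 = 88  (save R2)
  MOV R2, R3  → R2 = 27  (R2 gets R3's value)
  MOV R3, R1  → R3 = 88  (R3 gets saved value)
Final: R3 = 88

88


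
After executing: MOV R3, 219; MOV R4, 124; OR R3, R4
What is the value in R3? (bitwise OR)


Register state trace:
  MOV R3, 219  → R3 = 219 (0b11011011)
  MOV R4, 124  → R4 = 124 (0b01111100)
  OR R3, R4   → R3 = 219 OR 124 = 255 (0b11111111)
Final: R3 = 255

255


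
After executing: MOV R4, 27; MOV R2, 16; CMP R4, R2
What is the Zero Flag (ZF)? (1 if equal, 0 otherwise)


Register state trace:
  MOV R4, 27  → R4 = 27
  MOV R2, 16  → R2 = 16
  CMP R4, R2  → computes 27 - 16 = 11
  Result is nonzero, so values are not equal
ZF = 0

0


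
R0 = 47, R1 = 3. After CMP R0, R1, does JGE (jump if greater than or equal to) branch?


Trace:
  R0 = 47, R1 = 3
  CMP R0, R1  → compares 47 vs 3
  JGE checks: is 47 greater than or equal to 3?
  47 > 3, so condition is true
Branch taken: Yes

Yes


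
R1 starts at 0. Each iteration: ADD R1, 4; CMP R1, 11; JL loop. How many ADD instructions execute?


Loop trace (R1 starts at 0, target 11, step 4):
  ADD #1: R1 = 0 + 4 = 4  → 4 < 11, loop
  ADD #2: R1 = 4 + 4 = 8  → 8 < 11, loop
  ADD #3: R1 = 8 + 4 = 12  → 12 >= 11, exit
Total ADD instructions: 3

3


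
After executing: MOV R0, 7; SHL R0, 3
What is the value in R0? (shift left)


Register state trace:
  MOV R0, 7  → R0 = 7
  SHL R0, 3  → R0 = 7 << 3 = 7 * 2^3 = 56
Final: R0 = 56

56


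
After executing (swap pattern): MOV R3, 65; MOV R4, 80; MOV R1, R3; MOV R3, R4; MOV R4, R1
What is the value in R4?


Register state trace (swap pattern):
  MOV R3, 65  → R3 = 65
  MOV R4, 80  → R4 = 80
  MOV R1, R3  → R1 = 65  (save R3)
  MOV R3, R4  → R3 = 80  (R3 gets R4's value)
  MOV R4, R1  → R4 = 65  (R4 gets saved value)
Final: R4 = 65

65


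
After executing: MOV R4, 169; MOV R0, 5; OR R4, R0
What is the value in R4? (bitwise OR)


Register state trace:
  MOV R4, 169  → R4 = 169 (0b10101001)
  MOV R0, 5  → R0 = 5 (0b00000101)
  OR R4, R0   → R4 = 169 OR 5 = 173 (0b10101101)
Final: R4 = 173

173


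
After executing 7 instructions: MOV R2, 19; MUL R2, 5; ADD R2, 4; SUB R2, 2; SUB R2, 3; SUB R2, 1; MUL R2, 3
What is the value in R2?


Register state trace:
  MOV R2, 19  → R2 = 19
  MUL R2, 5  → R2 = 19 * 5 = 95
  ADD R2, 4  → R2 = 95 + 4 = 99
  SUB R2, 2  → R2 = 99 - 2 = 97
  SUB R2, 3  → R2 = 97 - 3 = 94
  SUB R2, 1  → R2 = 94 - 1 = 93
  MUL R2, 3  → R2 = 93 * 3 = 279
Final: R2 = 279

279


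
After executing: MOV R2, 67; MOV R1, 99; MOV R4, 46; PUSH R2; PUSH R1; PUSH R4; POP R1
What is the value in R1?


Stack trace (top is rightmost):
  MOV R2, 67  → R2 = 67
  MOV R1, 99  → R1 = 99
  MOV R4, 46  → R4 = 46
  PUSH R2  → stack: [67]
  PUSH R1  → stack: [67, 99]
  PUSH R4  → stack: [67, 99, 46]
  POP R1  → R1 = 46, stack: [67, 99]
Final: R1 = 46

46


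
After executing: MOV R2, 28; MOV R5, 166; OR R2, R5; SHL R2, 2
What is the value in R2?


Register state trace:
  MOV R2, 28  → R2 = 28 (0b00011100)
  MOV R5, 166  → R5 = 166 (0b10100110)
  OR R2, R5  → R2 = 28 OR 166 = 190 (0b10111110)
  SHL R2, 2  → R2 = 190 << 2 = 760
Final: R2 = 760

760


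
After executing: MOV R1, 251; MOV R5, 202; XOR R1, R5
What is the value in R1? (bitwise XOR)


Register state trace:
  MOV R1, 251  → R1 = 251 (0b11111011)
  MOV R5, 202  → R5 = 202 (0b11001010)
  XOR R1, R5  → R1 = 251 XOR 202 = 49 (0b00110001)
Final: R1 = 49

49


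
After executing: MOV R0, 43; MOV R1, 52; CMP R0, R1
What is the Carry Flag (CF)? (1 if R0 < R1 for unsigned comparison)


Register state trace:
  MOV R0, 43  → R0 = 43
  MOV R1, 52  → R1 = 52
  CMP R0, R1  → unsigned 43 - 52: borrow occurs
  43 < 52, so CF = 1
CF = 1

1


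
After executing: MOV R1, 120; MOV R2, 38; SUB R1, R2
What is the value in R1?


Register state trace:
  MOV R1, 120  → R1 = 120
  MOV R2, 38  → R2 = 38
  SUB R1, R2  → R1 = 120 - 38 = 82
Final: R1 = 82

82


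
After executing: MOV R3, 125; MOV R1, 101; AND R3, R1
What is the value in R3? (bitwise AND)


Register state trace:
  MOV R3, 125  → R3 = 125 (0b01111101)
  MOV R1, 101  → R1 = 101 (0b01100101)
  AND R3, R1  → R3 = 125 AND 101 = 101 (0b01100101)
Final: R3 = 101

101


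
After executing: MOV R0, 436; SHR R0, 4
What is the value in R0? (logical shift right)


Register state trace:
  MOV R0, 436  → R0 = 436
  SHR R0, 4  → R0 = 436 >> 4 = 436 // 2^4 = 27
Final: R0 = 27

27


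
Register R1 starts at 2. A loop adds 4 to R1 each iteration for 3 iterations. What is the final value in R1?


Starting value: R1 = 2
  Iter 1: R1 = 2 + 4 = 6
  Iter 2: R1 = 6 + 4 = 10
  Iter 3: R1 = 10 + 4 = 14
Final: R1 = 14

14


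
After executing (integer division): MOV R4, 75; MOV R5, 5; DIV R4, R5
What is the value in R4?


Register state trace:
  MOV R4, 75  → R4 = 75
  MOV R5, 5  → R5 = 5
  DIV R4, R5  → R4 = 75 // 5 = 15
Final: R4 = 15

15


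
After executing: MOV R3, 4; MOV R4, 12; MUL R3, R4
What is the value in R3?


Register state trace:
  MOV R3, 4  → R3 = 4
  MOV R4, 12  → R4 = 12
  MUL R3, R4  → R3 = 4 * 12 = 48
Final: R3 = 48

48


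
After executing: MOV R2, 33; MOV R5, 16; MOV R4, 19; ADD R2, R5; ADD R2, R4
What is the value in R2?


Register state trace:
  MOV R2, 33  → R2 = 33
  MOV R5, 16  → R5 = 16
  MOV R4, 19  → R4 = 19
  ADD R2, R5  → R2 = 33 + 16 = 49
  ADD R2, R4  → R2 = 49 + 19 = 68
Final: R2 = 68

68


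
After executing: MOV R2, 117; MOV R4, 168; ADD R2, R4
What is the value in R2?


Register state trace:
  MOV R2, 117  → R2 = 117
  MOV R4, 168  → R4 = 168
  ADD R2, R4  → R2 = 117 + 168 = 285
Final: R2 = 285

285


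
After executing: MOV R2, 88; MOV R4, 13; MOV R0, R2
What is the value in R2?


Register state trace:
  MOV R2, 88  → R2 = 88
  MOV R4, 13  → R4 = 13
  MOV R0, R2  → R0 = 88
Final: R2 = 88

88


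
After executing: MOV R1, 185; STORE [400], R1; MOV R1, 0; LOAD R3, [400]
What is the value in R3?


Register and memory trace:
  MOV R1, 185  → R1 = 185
  STORE [400], R1  → mem[400] = 185
  MOV R1, 0  → R1 = 0
  LOAD R3, [400]  → R3 = mem[400] = 185
Final: R3 = 185

185


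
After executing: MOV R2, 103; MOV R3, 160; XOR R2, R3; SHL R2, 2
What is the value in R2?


Register state trace:
  MOV R2, 103  → R2 = 103 (0b01100111)
  MOV R3, 160  → R3 = 160 (0b10100000)
  XOR R2, R3  → R2 = 103 XOR 160 = 199 (0b11000111)
  SHL R2, 2  → R2 = 199 << 2 = 796
Final: R2 = 796

796


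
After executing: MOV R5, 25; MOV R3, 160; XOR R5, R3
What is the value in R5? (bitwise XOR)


Register state trace:
  MOV R5, 25  → R5 = 25 (0b00011001)
  MOV R3, 160  → R3 = 160 (0b10100000)
  XOR R5, R3  → R5 = 25 XOR 160 = 185 (0b10111001)
Final: R5 = 185

185


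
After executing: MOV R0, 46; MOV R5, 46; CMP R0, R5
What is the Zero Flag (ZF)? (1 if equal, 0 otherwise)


Register state trace:
  MOV R0, 46  → R0 = 46
  MOV R5, 46  → R5 = 46
  CMP R0, R5  → computes 46 - 46 = 0
  Result is zero, so values are equal
ZF = 1

1


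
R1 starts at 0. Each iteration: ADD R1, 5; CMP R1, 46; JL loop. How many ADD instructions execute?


Loop trace (R1 starts at 0, target 46, step 5):
  ADD #1: R1 = 0 + 5 = 5  → 5 < 46, loop
  ADD #2: R1 = 5 + 5 = 10  → 10 < 46, loop
  ADD #3: R1 = 10 + 5 = 15  → 15 < 46, loop
  ADD #4: R1 = 15 + 5 = 20  → 20 < 46, loop
  ADD #5: R1 = 20 + 5 = 25  → 25 < 46, loop
  ADD #6: R1 = 25 + 5 = 30  → 30 < 46, loop
  ADD #7: R1 = 30 + 5 = 35  → 35 < 46, loop
  ADD #8: R1 = 35 + 5 = 40  → 40 < 46, loop
  ADD #9: R1 = 40 + 5 = 45  → 45 < 46, loop
  ADD #10: R1 = 45 + 5 = 50  → 50 >= 46, exit
Total ADD instructions: 10

10


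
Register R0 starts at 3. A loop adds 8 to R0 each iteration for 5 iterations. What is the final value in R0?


Starting value: R0 = 3
  Iter 1: R0 = 3 + 8 = 11
  Iter 2: R0 = 11 + 8 = 19
  Iter 3: R0 = 19 + 8 = 27
  Iter 4: R0 = 27 + 8 = 35
  Iter 5: R0 = 35 + 8 = 43
Final: R0 = 43

43


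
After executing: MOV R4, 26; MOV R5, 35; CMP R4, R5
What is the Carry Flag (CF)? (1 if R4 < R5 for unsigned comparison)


Register state trace:
  MOV R4, 26  → R4 = 26
  MOV R5, 35  → R5 = 35
  CMP R4, R5  → unsigned 26 - 35: borrow occurs
  26 < 35, so CF = 1
CF = 1

1


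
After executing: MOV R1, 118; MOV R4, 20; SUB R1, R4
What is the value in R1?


Register state trace:
  MOV R1, 118  → R1 = 118
  MOV R4, 20  → R4 = 20
  SUB R1, R4  → R1 = 118 - 20 = 98
Final: R1 = 98

98


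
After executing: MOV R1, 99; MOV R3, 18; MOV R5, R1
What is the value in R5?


Register state trace:
  MOV R1, 99  → R1 = 99
  MOV R3, 18  → R3 = 18
  MOV R5, R1  → R5 = 99
Final: R5 = 99

99


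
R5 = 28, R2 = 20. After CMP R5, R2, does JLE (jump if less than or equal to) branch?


Trace:
  R5 = 28, R2 = 20
  CMP R5, R2  → compares 28 vs 20
  JLE checks: is 28 less than or equal to 20?
  28 > 20, so condition is false
Branch taken: No

No


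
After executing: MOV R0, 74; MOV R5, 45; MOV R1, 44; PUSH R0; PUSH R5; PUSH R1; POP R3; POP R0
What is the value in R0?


Stack trace (top is rightmost):
  MOV R0, 74  → R0 = 74
  MOV R5, 45  → R5 = 45
  MOV R1, 44  → R1 = 44
  PUSH R0  → stack: [74]
  PUSH R5  → stack: [74, 45]
  PUSH R1  → stack: [74, 45, 44]
  POP R3  → R3 = 44, stack: [74, 45]
  POP R0  → R0 = 45, stack: [74]
Final: R0 = 45

45


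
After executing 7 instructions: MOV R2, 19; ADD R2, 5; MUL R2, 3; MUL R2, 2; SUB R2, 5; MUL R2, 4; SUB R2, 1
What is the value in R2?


Register state trace:
  MOV R2, 19  → R2 = 19
  ADD R2, 5  → R2 = 19 + 5 = 24
  MUL R2, 3  → R2 = 24 * 3 = 72
  MUL R2, 2  → R2 = 72 * 2 = 144
  SUB R2, 5  → R2 = 144 - 5 = 139
  MUL R2, 4  → R2 = 139 * 4 = 556
  SUB R2, 1  → R2 = 556 - 1 = 555
Final: R2 = 555

555


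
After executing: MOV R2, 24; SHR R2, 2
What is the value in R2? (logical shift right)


Register state trace:
  MOV R2, 24  → R2 = 24
  SHR R2, 2  → R2 = 24 >> 2 = 24 // 2^2 = 6
Final: R2 = 6

6


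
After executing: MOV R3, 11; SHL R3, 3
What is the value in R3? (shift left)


Register state trace:
  MOV R3, 11  → R3 = 11
  SHL R3, 3  → R3 = 11 << 3 = 11 * 2^3 = 88
Final: R3 = 88

88


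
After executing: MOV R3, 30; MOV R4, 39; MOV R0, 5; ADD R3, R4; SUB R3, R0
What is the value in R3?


Register state trace:
  MOV R3, 30  → R3 = 30
  MOV R4, 39  → R4 = 39
  MOV R0, 5  → R0 = 5
  ADD R3, R4  → R3 = 30 + 39 = 69
  SUB R3, R0  → R3 = 69 - 5 = 64
Final: R3 = 64

64


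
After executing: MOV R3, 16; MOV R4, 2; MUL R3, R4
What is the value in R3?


Register state trace:
  MOV R3, 16  → R3 = 16
  MOV R4, 2  → R4 = 2
  MUL R3, R4  → R3 = 16 * 2 = 32
Final: R3 = 32

32


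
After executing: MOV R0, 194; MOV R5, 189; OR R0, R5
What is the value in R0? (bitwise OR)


Register state trace:
  MOV R0, 194  → R0 = 194 (0b11000010)
  MOV R5, 189  → R5 = 189 (0b10111101)
  OR R0, R5   → R0 = 194 OR 189 = 255 (0b11111111)
Final: R0 = 255

255


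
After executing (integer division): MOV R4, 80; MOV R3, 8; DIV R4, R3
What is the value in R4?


Register state trace:
  MOV R4, 80  → R4 = 80
  MOV R3, 8  → R3 = 8
  DIV R4, R3  → R4 = 80 // 8 = 10
Final: R4 = 10

10


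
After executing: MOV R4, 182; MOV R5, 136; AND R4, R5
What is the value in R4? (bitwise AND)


Register state trace:
  MOV R4, 182  → R4 = 182 (0b10110110)
  MOV R5, 136  → R5 = 136 (0b10001000)
  AND R4, R5  → R4 = 182 AND 136 = 128 (0b10000000)
Final: R4 = 128

128


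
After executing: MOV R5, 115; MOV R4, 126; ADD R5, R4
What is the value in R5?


Register state trace:
  MOV R5, 115  → R5 = 115
  MOV R4, 126  → R4 = 126
  ADD R5, R4  → R5 = 115 + 126 = 241
Final: R5 = 241

241


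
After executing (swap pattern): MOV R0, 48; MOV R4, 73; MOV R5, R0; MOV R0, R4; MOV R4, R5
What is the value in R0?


Register state trace (swap pattern):
  MOV R0, 48  → R0 = 48
  MOV R4, 73  → R4 = 73
  MOV R5, R0  → R5 = 48  (save R0)
  MOV R0, R4  → R0 = 73  (R0 gets R4's value)
  MOV R4, R5  → R4 = 48  (R4 gets saved value)
Final: R0 = 73

73


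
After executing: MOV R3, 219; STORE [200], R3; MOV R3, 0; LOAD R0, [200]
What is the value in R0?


Register and memory trace:
  MOV R3, 219  → R3 = 219
  STORE [200], R3  → mem[200] = 219
  MOV R3, 0  → R3 = 0
  LOAD R0, [200]  → R0 = mem[200] = 219
Final: R0 = 219

219


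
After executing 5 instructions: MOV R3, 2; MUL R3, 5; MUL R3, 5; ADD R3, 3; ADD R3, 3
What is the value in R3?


Register state trace:
  MOV R3, 2  → R3 = 2
  MUL R3, 5  → R3 = 2 * 5 = 10
  MUL R3, 5  → R3 = 10 * 5 = 50
  ADD R3, 3  → R3 = 50 + 3 = 53
  ADD R3, 3  → R3 = 53 + 3 = 56
Final: R3 = 56

56


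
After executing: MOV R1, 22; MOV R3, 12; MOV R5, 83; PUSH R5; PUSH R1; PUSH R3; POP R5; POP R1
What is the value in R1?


Stack trace (top is rightmost):
  MOV R1, 22  → R1 = 22
  MOV R3, 12  → R3 = 12
  MOV R5, 83  → R5 = 83
  PUSH R5  → stack: [83]
  PUSH R1  → stack: [83, 22]
  PUSH R3  → stack: [83, 22, 12]
  POP R5  → R5 = 12, stack: [83, 22]
  POP R1  → R1 = 22, stack: [83]
Final: R1 = 22

22


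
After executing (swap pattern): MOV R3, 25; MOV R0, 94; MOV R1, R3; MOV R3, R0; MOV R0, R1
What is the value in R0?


Register state trace (swap pattern):
  MOV R3, 25  → R3 = 25
  MOV R0, 94  → R0 = 94
  MOV R1, R3  → R1 = 25  (save R3)
  MOV R3, R0  → R3 = 94  (R3 gets R0's value)
  MOV R0, R1  → R0 = 25  (R0 gets saved value)
Final: R0 = 25

25


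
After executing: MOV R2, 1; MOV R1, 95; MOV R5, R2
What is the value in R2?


Register state trace:
  MOV R2, 1  → R2 = 1
  MOV R1, 95  → R1 = 95
  MOV R5, R2  → R5 = 1
Final: R2 = 1

1


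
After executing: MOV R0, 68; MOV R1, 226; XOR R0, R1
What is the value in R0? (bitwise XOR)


Register state trace:
  MOV R0, 68  → R0 = 68 (0b01000100)
  MOV R1, 226  → R1 = 226 (0b11100010)
  XOR R0, R1  → R0 = 68 XOR 226 = 166 (0b10100110)
Final: R0 = 166

166


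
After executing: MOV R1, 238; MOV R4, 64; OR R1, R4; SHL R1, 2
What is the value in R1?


Register state trace:
  MOV R1, 238  → R1 = 238 (0b11101110)
  MOV R4, 64  → R4 = 64 (0b01000000)
  OR R1, R4  → R1 = 238 OR 64 = 238 (0b11101110)
  SHL R1, 2  → R1 = 238 << 2 = 952
Final: R1 = 952

952


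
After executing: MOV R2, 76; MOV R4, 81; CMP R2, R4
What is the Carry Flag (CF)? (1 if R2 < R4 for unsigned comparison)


Register state trace:
  MOV R2, 76  → R2 = 76
  MOV R4, 81  → R4 = 81
  CMP R2, R4  → unsigned 76 - 81: borrow occurs
  76 < 81, so CF = 1
CF = 1

1


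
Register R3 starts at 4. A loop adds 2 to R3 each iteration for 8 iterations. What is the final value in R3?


Starting value: R3 = 4
  Iter 1: R3 = 4 + 2 = 6
  Iter 2: R3 = 6 + 2 = 8
  Iter 3: R3 = 8 + 2 = 10
  Iter 4: R3 = 10 + 2 = 12
  Iter 5: R3 = 12 + 2 = 14
  Iter 6: R3 = 14 + 2 = 16
  Iter 7: R3 = 16 + 2 = 18
  Iter 8: R3 = 18 + 2 = 20
Final: R3 = 20

20


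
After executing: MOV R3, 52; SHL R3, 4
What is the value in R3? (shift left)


Register state trace:
  MOV R3, 52  → R3 = 52
  SHL R3, 4  → R3 = 52 << 4 = 52 * 2^4 = 832
Final: R3 = 832

832


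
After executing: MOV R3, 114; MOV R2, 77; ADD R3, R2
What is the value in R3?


Register state trace:
  MOV R3, 114  → R3 = 114
  MOV R2, 77  → R2 = 77
  ADD R3, R2  → R3 = 114 + 77 = 191
Final: R3 = 191

191


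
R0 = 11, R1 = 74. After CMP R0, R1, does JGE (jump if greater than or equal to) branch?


Trace:
  R0 = 11, R1 = 74
  CMP R0, R1  → compares 11 vs 74
  JGE checks: is 11 greater than or equal to 74?
  11 < 74, so condition is false
Branch taken: No

No


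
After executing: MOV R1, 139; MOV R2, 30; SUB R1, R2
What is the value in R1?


Register state trace:
  MOV R1, 139  → R1 = 139
  MOV R2, 30  → R2 = 30
  SUB R1, R2  → R1 = 139 - 30 = 109
Final: R1 = 109

109


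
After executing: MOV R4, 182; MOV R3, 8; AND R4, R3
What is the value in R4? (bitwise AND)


Register state trace:
  MOV R4, 182  → R4 = 182 (0b10110110)
  MOV R3, 8  → R3 = 8 (0b00001000)
  AND R4, R3  → R4 = 182 AND 8 = 0 (0b00000000)
Final: R4 = 0

0


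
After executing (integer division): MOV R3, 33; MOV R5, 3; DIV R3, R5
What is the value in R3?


Register state trace:
  MOV R3, 33  → R3 = 33
  MOV R5, 3  → R5 = 3
  DIV R3, R5  → R3 = 33 // 3 = 11
Final: R3 = 11

11


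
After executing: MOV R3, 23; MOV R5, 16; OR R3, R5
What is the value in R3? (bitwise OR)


Register state trace:
  MOV R3, 23  → R3 = 23 (0b00010111)
  MOV R5, 16  → R5 = 16 (0b00010000)
  OR R3, R5   → R3 = 23 OR 16 = 23 (0b00010111)
Final: R3 = 23

23


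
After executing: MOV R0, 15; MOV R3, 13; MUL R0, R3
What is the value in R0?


Register state trace:
  MOV R0, 15  → R0 = 15
  MOV R3, 13  → R3 = 13
  MUL R0, R3  → R0 = 15 * 13 = 195
Final: R0 = 195

195


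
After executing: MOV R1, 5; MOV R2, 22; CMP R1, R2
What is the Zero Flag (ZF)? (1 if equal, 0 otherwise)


Register state trace:
  MOV R1, 5  → R1 = 5
  MOV R2, 22  → R2 = 22
  CMP R1, R2  → computes 5 - 22 = -17
  Result is nonzero, so values are not equal
ZF = 0

0


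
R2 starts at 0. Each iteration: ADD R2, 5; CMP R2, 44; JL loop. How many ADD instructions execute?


Loop trace (R2 starts at 0, target 44, step 5):
  ADD #1: R2 = 0 + 5 = 5  → 5 < 44, loop
  ADD #2: R2 = 5 + 5 = 10  → 10 < 44, loop
  ADD #3: R2 = 10 + 5 = 15  → 15 < 44, loop
  ADD #4: R2 = 15 + 5 = 20  → 20 < 44, loop
  ADD #5: R2 = 20 + 5 = 25  → 25 < 44, loop
  ADD #6: R2 = 25 + 5 = 30  → 30 < 44, loop
  ADD #7: R2 = 30 + 5 = 35  → 35 < 44, loop
  ADD #8: R2 = 35 + 5 = 40  → 40 < 44, loop
  ADD #9: R2 = 40 + 5 = 45  → 45 >= 44, exit
Total ADD instructions: 9

9


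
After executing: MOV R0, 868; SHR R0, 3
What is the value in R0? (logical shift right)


Register state trace:
  MOV R0, 868  → R0 = 868
  SHR R0, 3  → R0 = 868 >> 3 = 868 // 2^3 = 108
Final: R0 = 108

108


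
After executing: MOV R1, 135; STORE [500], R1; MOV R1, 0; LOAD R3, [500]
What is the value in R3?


Register and memory trace:
  MOV R1, 135  → R1 = 135
  STORE [500], R1  → mem[500] = 135
  MOV R1, 0  → R1 = 0
  LOAD R3, [500]  → R3 = mem[500] = 135
Final: R3 = 135

135


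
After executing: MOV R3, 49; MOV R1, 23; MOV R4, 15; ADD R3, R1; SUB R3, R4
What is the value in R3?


Register state trace:
  MOV R3, 49  → R3 = 49
  MOV R1, 23  → R1 = 23
  MOV R4, 15  → R4 = 15
  ADD R3, R1  → R3 = 49 + 23 = 72
  SUB R3, R4  → R3 = 72 - 15 = 57
Final: R3 = 57

57


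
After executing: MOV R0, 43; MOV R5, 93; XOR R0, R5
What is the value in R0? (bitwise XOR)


Register state trace:
  MOV R0, 43  → R0 = 43 (0b00101011)
  MOV R5, 93  → R5 = 93 (0b01011101)
  XOR R0, R5  → R0 = 43 XOR 93 = 118 (0b01110110)
Final: R0 = 118

118


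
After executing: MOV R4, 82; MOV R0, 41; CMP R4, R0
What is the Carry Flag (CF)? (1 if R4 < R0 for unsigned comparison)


Register state trace:
  MOV R4, 82  → R4 = 82
  MOV R0, 41  → R0 = 41
  CMP R4, R0  → unsigned 82 - 41: no borrow
  82 >= 41, so CF = 0
CF = 0

0


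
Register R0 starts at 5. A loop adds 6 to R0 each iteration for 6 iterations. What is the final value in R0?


Starting value: R0 = 5
  Iter 1: R0 = 5 + 6 = 11
  Iter 2: R0 = 11 + 6 = 17
  Iter 3: R0 = 17 + 6 = 23
  Iter 4: R0 = 23 + 6 = 29
  Iter 5: R0 = 29 + 6 = 35
  Iter 6: R0 = 35 + 6 = 41
Final: R0 = 41

41


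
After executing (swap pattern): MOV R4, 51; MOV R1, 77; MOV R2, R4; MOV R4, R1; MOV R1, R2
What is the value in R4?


Register state trace (swap pattern):
  MOV R4, 51  → R4 = 51
  MOV R1, 77  → R1 = 77
  MOV R2, R4  → R2 = 51  (save R4)
  MOV R4, R1  → R4 = 77  (R4 gets R1's value)
  MOV R1, R2  → R1 = 51  (R1 gets saved value)
Final: R4 = 77

77


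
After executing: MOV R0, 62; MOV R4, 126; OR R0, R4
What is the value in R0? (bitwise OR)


Register state trace:
  MOV R0, 62  → R0 = 62 (0b00111110)
  MOV R4, 126  → R4 = 126 (0b01111110)
  OR R0, R4   → R0 = 62 OR 126 = 126 (0b01111110)
Final: R0 = 126

126


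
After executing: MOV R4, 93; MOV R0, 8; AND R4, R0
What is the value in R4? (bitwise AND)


Register state trace:
  MOV R4, 93  → R4 = 93 (0b01011101)
  MOV R0, 8  → R0 = 8 (0b00001000)
  AND R4, R0  → R4 = 93 AND 8 = 8 (0b00001000)
Final: R4 = 8

8


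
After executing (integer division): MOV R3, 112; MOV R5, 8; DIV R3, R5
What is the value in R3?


Register state trace:
  MOV R3, 112  → R3 = 112
  MOV R5, 8  → R5 = 8
  DIV R3, R5  → R3 = 112 // 8 = 14
Final: R3 = 14

14


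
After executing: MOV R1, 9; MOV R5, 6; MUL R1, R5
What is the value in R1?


Register state trace:
  MOV R1, 9  → R1 = 9
  MOV R5, 6  → R5 = 6
  MUL R1, R5  → R1 = 9 * 6 = 54
Final: R1 = 54

54


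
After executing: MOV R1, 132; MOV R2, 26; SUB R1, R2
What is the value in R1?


Register state trace:
  MOV R1, 132  → R1 = 132
  MOV R2, 26  → R2 = 26
  SUB R1, R2  → R1 = 132 - 26 = 106
Final: R1 = 106

106


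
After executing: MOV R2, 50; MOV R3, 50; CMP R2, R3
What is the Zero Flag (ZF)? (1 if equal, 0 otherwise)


Register state trace:
  MOV R2, 50  → R2 = 50
  MOV R3, 50  → R3 = 50
  CMP R2, R3  → computes 50 - 50 = 0
  Result is zero, so values are equal
ZF = 1

1


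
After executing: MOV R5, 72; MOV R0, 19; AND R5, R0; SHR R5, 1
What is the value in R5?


Register state trace:
  MOV R5, 72  → R5 = 72 (0b01001000)
  MOV R0, 19  → R0 = 19 (0b00010011)
  AND R5, R0  → R5 = 72 AND 19 = 0 (0b00000000)
  SHR R5, 1  → R5 = 0 >> 1 = 0
Final: R5 = 0

0


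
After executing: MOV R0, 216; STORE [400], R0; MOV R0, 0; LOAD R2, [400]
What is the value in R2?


Register and memory trace:
  MOV R0, 216  → R0 = 216
  STORE [400], R0  → mem[400] = 216
  MOV R0, 0  → R0 = 0
  LOAD R2, [400]  → R2 = mem[400] = 216
Final: R2 = 216

216


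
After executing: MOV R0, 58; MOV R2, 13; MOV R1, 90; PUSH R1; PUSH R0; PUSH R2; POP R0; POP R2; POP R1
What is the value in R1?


Stack trace (top is rightmost):
  MOV R0, 58  → R0 = 58
  MOV R2, 13  → R2 = 13
  MOV R1, 90  → R1 = 90
  PUSH R1  → stack: [90]
  PUSH R0  → stack: [90, 58]
  PUSH R2  → stack: [90, 58, 13]
  POP R0  → R0 = 13, stack: [90, 58]
  POP R2  → R2 = 58, stack: [90]
  POP R1  → R1 = 90, stack: []
Final: R1 = 90

90


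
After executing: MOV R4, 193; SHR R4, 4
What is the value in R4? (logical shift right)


Register state trace:
  MOV R4, 193  → R4 = 193
  SHR R4, 4  → R4 = 193 >> 4 = 193 // 2^4 = 12
Final: R4 = 12

12


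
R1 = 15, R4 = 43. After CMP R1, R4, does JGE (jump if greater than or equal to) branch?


Trace:
  R1 = 15, R4 = 43
  CMP R1, R4  → compares 15 vs 43
  JGE checks: is 15 greater than or equal to 43?
  15 < 43, so condition is false
Branch taken: No

No


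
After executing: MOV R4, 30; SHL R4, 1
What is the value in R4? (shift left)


Register state trace:
  MOV R4, 30  → R4 = 30
  SHL R4, 1  → R4 = 30 << 1 = 30 * 2^1 = 60
Final: R4 = 60

60


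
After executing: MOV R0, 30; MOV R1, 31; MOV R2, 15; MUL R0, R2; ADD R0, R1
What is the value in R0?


Register state trace:
  MOV R0, 30  → R0 = 30
  MOV R1, 31  → R1 = 31
  MOV R2, 15  → R2 = 15
  MUL R0, R2  → R0 = 30 * 15 = 450
  ADD R0, R1  → R0 = 450 + 31 = 481
Final: R0 = 481

481


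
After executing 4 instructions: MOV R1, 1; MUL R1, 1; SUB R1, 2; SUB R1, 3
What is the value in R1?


Register state trace:
  MOV R1, 1  → R1 = 1
  MUL R1, 1  → R1 = 1 * 1 = 1
  SUB R1, 2  → R1 = 1 - 2 = -1
  SUB R1, 3  → R1 = -1 - 3 = -4
Final: R1 = -4

-4


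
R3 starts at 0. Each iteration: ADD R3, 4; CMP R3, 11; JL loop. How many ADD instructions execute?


Loop trace (R3 starts at 0, target 11, step 4):
  ADD #1: R3 = 0 + 4 = 4  → 4 < 11, loop
  ADD #2: R3 = 4 + 4 = 8  → 8 < 11, loop
  ADD #3: R3 = 8 + 4 = 12  → 12 >= 11, exit
Total ADD instructions: 3

3


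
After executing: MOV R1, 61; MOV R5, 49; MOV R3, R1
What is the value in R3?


Register state trace:
  MOV R1, 61  → R1 = 61
  MOV R5, 49  → R5 = 49
  MOV R3, R1  → R3 = 61
Final: R3 = 61

61


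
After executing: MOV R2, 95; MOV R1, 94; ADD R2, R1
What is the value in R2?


Register state trace:
  MOV R2, 95  → R2 = 95
  MOV R1, 94  → R1 = 94
  ADD R2, R1  → R2 = 95 + 94 = 189
Final: R2 = 189

189


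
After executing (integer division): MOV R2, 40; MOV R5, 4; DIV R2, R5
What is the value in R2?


Register state trace:
  MOV R2, 40  → R2 = 40
  MOV R5, 4  → R5 = 4
  DIV R2, R5  → R2 = 40 // 4 = 10
Final: R2 = 10

10


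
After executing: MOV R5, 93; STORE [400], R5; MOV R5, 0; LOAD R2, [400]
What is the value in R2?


Register and memory trace:
  MOV R5, 93  → R5 = 93
  STORE [400], R5  → mem[400] = 93
  MOV R5, 0  → R5 = 0
  LOAD R2, [400]  → R2 = mem[400] = 93
Final: R2 = 93

93


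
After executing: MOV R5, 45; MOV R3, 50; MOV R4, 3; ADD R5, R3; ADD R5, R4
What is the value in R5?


Register state trace:
  MOV R5, 45  → R5 = 45
  MOV R3, 50  → R3 = 50
  MOV R4, 3  → R4 = 3
  ADD R5, R3  → R5 = 45 + 50 = 95
  ADD R5, R4  → R5 = 95 + 3 = 98
Final: R5 = 98

98


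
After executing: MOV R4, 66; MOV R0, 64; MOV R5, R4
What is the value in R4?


Register state trace:
  MOV R4, 66  → R4 = 66
  MOV R0, 64  → R0 = 64
  MOV R5, R4  → R5 = 66
Final: R4 = 66

66


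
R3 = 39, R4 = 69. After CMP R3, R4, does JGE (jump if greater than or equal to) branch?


Trace:
  R3 = 39, R4 = 69
  CMP R3, R4  → compares 39 vs 69
  JGE checks: is 39 greater than or equal to 69?
  39 < 69, so condition is false
Branch taken: No

No


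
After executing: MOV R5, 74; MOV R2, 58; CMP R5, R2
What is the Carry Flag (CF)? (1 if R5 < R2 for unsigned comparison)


Register state trace:
  MOV R5, 74  → R5 = 74
  MOV R2, 58  → R2 = 58
  CMP R5, R2  → unsigned 74 - 58: no borrow
  74 >= 58, so CF = 0
CF = 0

0


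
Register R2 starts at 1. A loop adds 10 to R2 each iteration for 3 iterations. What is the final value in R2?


Starting value: R2 = 1
  Iter 1: R2 = 1 + 10 = 11
  Iter 2: R2 = 11 + 10 = 21
  Iter 3: R2 = 21 + 10 = 31
Final: R2 = 31

31


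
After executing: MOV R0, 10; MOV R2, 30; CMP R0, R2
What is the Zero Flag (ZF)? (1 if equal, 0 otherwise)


Register state trace:
  MOV R0, 10  → R0 = 10
  MOV R2, 30  → R2 = 30
  CMP R0, R2  → computes 10 - 30 = -20
  Result is nonzero, so values are not equal
ZF = 0

0


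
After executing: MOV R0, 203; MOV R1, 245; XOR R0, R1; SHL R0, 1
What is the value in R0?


Register state trace:
  MOV R0, 203  → R0 = 203 (0b11001011)
  MOV R1, 245  → R1 = 245 (0b11110101)
  XOR R0, R1  → R0 = 203 XOR 245 = 62 (0b00111110)
  SHL R0, 1  → R0 = 62 << 1 = 124
Final: R0 = 124

124


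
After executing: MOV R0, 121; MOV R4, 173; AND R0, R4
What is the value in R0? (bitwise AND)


Register state trace:
  MOV R0, 121  → R0 = 121 (0b01111001)
  MOV R4, 173  → R4 = 173 (0b10101101)
  AND R0, R4  → R0 = 121 AND 173 = 41 (0b00101001)
Final: R0 = 41

41


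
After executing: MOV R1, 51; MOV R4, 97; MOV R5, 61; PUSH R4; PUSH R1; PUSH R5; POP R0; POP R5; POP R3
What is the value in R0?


Stack trace (top is rightmost):
  MOV R1, 51  → R1 = 51
  MOV R4, 97  → R4 = 97
  MOV R5, 61  → R5 = 61
  PUSH R4  → stack: [97]
  PUSH R1  → stack: [97, 51]
  PUSH R5  → stack: [97, 51, 61]
  POP R0  → R0 = 61, stack: [97, 51]
  POP R5  → R5 = 51, stack: [97]
  POP R3  → R3 = 97, stack: []
Final: R0 = 61

61


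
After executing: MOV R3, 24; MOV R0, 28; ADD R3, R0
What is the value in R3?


Register state trace:
  MOV R3, 24  → R3 = 24
  MOV R0, 28  → R0 = 28
  ADD R3, R0  → R3 = 24 + 28 = 52
Final: R3 = 52

52


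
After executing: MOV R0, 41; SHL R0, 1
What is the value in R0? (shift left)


Register state trace:
  MOV R0, 41  → R0 = 41
  SHL R0, 1  → R0 = 41 << 1 = 41 * 2^1 = 82
Final: R0 = 82

82


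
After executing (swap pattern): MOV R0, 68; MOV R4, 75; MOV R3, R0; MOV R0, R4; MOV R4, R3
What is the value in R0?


Register state trace (swap pattern):
  MOV R0, 68  → R0 = 68
  MOV R4, 75  → R4 = 75
  MOV R3, R0  → R3 = 68  (save R0)
  MOV R0, R4  → R0 = 75  (R0 gets R4's value)
  MOV R4, R3  → R4 = 68  (R4 gets saved value)
Final: R0 = 75

75


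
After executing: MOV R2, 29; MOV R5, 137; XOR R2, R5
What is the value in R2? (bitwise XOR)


Register state trace:
  MOV R2, 29  → R2 = 29 (0b00011101)
  MOV R5, 137  → R5 = 137 (0b10001001)
  XOR R2, R5  → R2 = 29 XOR 137 = 148 (0b10010100)
Final: R2 = 148

148


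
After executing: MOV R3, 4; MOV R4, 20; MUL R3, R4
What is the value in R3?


Register state trace:
  MOV R3, 4  → R3 = 4
  MOV R4, 20  → R4 = 20
  MUL R3, R4  → R3 = 4 * 20 = 80
Final: R3 = 80

80


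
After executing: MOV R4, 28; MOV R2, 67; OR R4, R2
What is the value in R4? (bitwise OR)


Register state trace:
  MOV R4, 28  → R4 = 28 (0b00011100)
  MOV R2, 67  → R2 = 67 (0b01000011)
  OR R4, R2   → R4 = 28 OR 67 = 95 (0b01011111)
Final: R4 = 95

95


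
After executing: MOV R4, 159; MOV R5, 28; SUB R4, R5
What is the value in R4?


Register state trace:
  MOV R4, 159  → R4 = 159
  MOV R5, 28  → R5 = 28
  SUB R4, R5  → R4 = 159 - 28 = 131
Final: R4 = 131

131


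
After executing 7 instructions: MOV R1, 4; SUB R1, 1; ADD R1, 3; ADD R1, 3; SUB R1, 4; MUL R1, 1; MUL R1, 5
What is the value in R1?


Register state trace:
  MOV R1, 4  → R1 = 4
  SUB R1, 1  → R1 = 4 - 1 = 3
  ADD R1, 3  → R1 = 3 + 3 = 6
  ADD R1, 3  → R1 = 6 + 3 = 9
  SUB R1, 4  → R1 = 9 - 4 = 5
  MUL R1, 1  → R1 = 5 * 1 = 5
  MUL R1, 5  → R1 = 5 * 5 = 25
Final: R1 = 25

25


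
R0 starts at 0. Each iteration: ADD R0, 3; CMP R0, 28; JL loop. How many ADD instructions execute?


Loop trace (R0 starts at 0, target 28, step 3):
  ADD #1: R0 = 0 + 3 = 3  → 3 < 28, loop
  ADD #2: R0 = 3 + 3 = 6  → 6 < 28, loop
  ADD #3: R0 = 6 + 3 = 9  → 9 < 28, loop
  ADD #4: R0 = 9 + 3 = 12  → 12 < 28, loop
  ADD #5: R0 = 12 + 3 = 15  → 15 < 28, loop
  ADD #6: R0 = 15 + 3 = 18  → 18 < 28, loop
  ADD #7: R0 = 18 + 3 = 21  → 21 < 28, loop
  ADD #8: R0 = 21 + 3 = 24  → 24 < 28, loop
  ADD #9: R0 = 24 + 3 = 27  → 27 < 28, loop
  ADD #10: R0 = 27 + 3 = 30  → 30 >= 28, exit
Total ADD instructions: 10

10


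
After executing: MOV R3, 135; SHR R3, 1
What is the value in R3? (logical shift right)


Register state trace:
  MOV R3, 135  → R3 = 135
  SHR R3, 1  → R3 = 135 >> 1 = 135 // 2^1 = 67
Final: R3 = 67

67


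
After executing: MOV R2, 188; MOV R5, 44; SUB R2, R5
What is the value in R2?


Register state trace:
  MOV R2, 188  → R2 = 188
  MOV R5, 44  → R5 = 44
  SUB R2, R5  → R2 = 188 - 44 = 144
Final: R2 = 144

144


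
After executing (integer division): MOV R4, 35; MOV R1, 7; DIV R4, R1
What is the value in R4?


Register state trace:
  MOV R4, 35  → R4 = 35
  MOV R1, 7  → R1 = 7
  DIV R4, R1  → R4 = 35 // 7 = 5
Final: R4 = 5

5


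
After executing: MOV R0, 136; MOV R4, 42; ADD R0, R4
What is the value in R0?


Register state trace:
  MOV R0, 136  → R0 = 136
  MOV R4, 42  → R4 = 42
  ADD R0, R4  → R0 = 136 + 42 = 178
Final: R0 = 178

178


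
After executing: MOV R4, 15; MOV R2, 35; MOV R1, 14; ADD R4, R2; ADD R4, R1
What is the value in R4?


Register state trace:
  MOV R4, 15  → R4 = 15
  MOV R2, 35  → R2 = 35
  MOV R1, 14  → R1 = 14
  ADD R4, R2  → R4 = 15 + 35 = 50
  ADD R4, R1  → R4 = 50 + 14 = 64
Final: R4 = 64

64


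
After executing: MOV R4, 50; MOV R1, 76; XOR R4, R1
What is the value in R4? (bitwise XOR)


Register state trace:
  MOV R4, 50  → R4 = 50 (0b00110010)
  MOV R1, 76  → R1 = 76 (0b01001100)
  XOR R4, R1  → R4 = 50 XOR 76 = 126 (0b01111110)
Final: R4 = 126

126


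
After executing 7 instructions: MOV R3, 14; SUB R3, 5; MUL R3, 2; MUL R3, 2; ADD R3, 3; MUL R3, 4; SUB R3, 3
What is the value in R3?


Register state trace:
  MOV R3, 14  → R3 = 14
  SUB R3, 5  → R3 = 14 - 5 = 9
  MUL R3, 2  → R3 = 9 * 2 = 18
  MUL R3, 2  → R3 = 18 * 2 = 36
  ADD R3, 3  → R3 = 36 + 3 = 39
  MUL R3, 4  → R3 = 39 * 4 = 156
  SUB R3, 3  → R3 = 156 - 3 = 153
Final: R3 = 153

153


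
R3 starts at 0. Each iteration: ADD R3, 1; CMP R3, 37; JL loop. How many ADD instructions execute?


Loop trace (R3 starts at 0, target 37, step 1):
  ADD #1: R3 = 0 + 1 = 1  → 1 < 37, loop
  ADD #2: R3 = 1 + 1 = 2  → 2 < 37, loop
  ADD #3: R3 = 2 + 1 = 3  → 3 < 37, loop
  ADD #4: R3 = 3 + 1 = 4  → 4 < 37, loop
  ADD #5: R3 = 4 + 1 = 5  → 5 < 37, loop
  ADD #6: R3 = 5 + 1 = 6  → 6 < 37, loop
  ADD #7: R3 = 6 + 1 = 7  → 7 < 37, loop
  ADD #8: R3 = 7 + 1 = 8  → 8 < 37, loop
  ADD #9: R3 = 8 + 1 = 9  → 9 < 37, loop
  ADD #10: R3 = 9 + 1 = 10  → 10 < 37, loop
  ADD #11: R3 = 10 + 1 = 11  → 11 < 37, loop
  ADD #12: R3 = 11 + 1 = 12  → 12 < 37, loop
  ADD #13: R3 = 12 + 1 = 13  → 13 < 37, loop
  ADD #14: R3 = 13 + 1 = 14  → 14 < 37, loop
  ADD #15: R3 = 14 + 1 = 15  → 15 < 37, loop
  ADD #16: R3 = 15 + 1 = 16  → 16 < 37, loop
  ADD #17: R3 = 16 + 1 = 17  → 17 < 37, loop
  ADD #18: R3 = 17 + 1 = 18  → 18 < 37, loop
  ADD #19: R3 = 18 + 1 = 19  → 19 < 37, loop
  ADD #20: R3 = 19 + 1 = 20  → 20 < 37, loop
  ADD #21: R3 = 20 + 1 = 21  → 21 < 37, loop
  ADD #22: R3 = 21 + 1 = 22  → 22 < 37, loop
  ADD #23: R3 = 22 + 1 = 23  → 23 < 37, loop
  ADD #24: R3 = 23 + 1 = 24  → 24 < 37, loop
  ADD #25: R3 = 24 + 1 = 25  → 25 < 37, loop
  ADD #26: R3 = 25 + 1 = 26  → 26 < 37, loop
  ADD #27: R3 = 26 + 1 = 27  → 27 < 37, loop
  ADD #28: R3 = 27 + 1 = 28  → 28 < 37, loop
  ADD #29: R3 = 28 + 1 = 29  → 29 < 37, loop
  ADD #30: R3 = 29 + 1 = 30  → 30 < 37, loop
  ADD #31: R3 = 30 + 1 = 31  → 31 < 37, loop
  ADD #32: R3 = 31 + 1 = 32  → 32 < 37, loop
  ADD #33: R3 = 32 + 1 = 33  → 33 < 37, loop
  ADD #34: R3 = 33 + 1 = 34  → 34 < 37, loop
  ADD #35: R3 = 34 + 1 = 35  → 35 < 37, loop
  ADD #36: R3 = 35 + 1 = 36  → 36 < 37, loop
  ADD #37: R3 = 36 + 1 = 37  → 37 >= 37, exit
Total ADD instructions: 37

37


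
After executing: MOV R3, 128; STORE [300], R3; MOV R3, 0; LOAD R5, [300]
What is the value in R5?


Register and memory trace:
  MOV R3, 128  → R3 = 128
  STORE [300], R3  → mem[300] = 128
  MOV R3, 0  → R3 = 0
  LOAD R5, [300]  → R5 = mem[300] = 128
Final: R5 = 128

128


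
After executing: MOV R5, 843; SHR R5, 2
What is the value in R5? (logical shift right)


Register state trace:
  MOV R5, 843  → R5 = 843
  SHR R5, 2  → R5 = 843 >> 2 = 843 // 2^2 = 210
Final: R5 = 210

210


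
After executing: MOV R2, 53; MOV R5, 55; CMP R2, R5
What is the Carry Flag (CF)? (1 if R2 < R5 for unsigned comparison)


Register state trace:
  MOV R2, 53  → R2 = 53
  MOV R5, 55  → R5 = 55
  CMP R2, R5  → unsigned 53 - 55: borrow occurs
  53 < 55, so CF = 1
CF = 1

1


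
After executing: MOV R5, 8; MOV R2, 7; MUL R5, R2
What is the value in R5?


Register state trace:
  MOV R5, 8  → R5 = 8
  MOV R2, 7  → R2 = 7
  MUL R5, R2  → R5 = 8 * 7 = 56
Final: R5 = 56

56
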